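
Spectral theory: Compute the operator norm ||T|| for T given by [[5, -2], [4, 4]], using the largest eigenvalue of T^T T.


A^T A = [[41, 6], [6, 20]]
trace(A^T A) = 61, det(A^T A) = 784
discriminant = 61^2 - 4*784 = 585
Largest eigenvalue of A^T A = (trace + sqrt(disc))/2 = 42.5934
||T|| = sqrt(42.5934) = 6.5264

6.5264


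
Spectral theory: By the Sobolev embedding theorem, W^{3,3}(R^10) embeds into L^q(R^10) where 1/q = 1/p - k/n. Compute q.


Using the Sobolev embedding formula: 1/q = 1/p - k/n
1/q = 1/3 - 3/10 = 1/30
q = 1/(1/30) = 30

30.0000


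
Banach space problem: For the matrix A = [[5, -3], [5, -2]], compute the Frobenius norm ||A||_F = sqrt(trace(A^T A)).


||A||_F^2 = sum a_ij^2
= 5^2 + (-3)^2 + 5^2 + (-2)^2
= 25 + 9 + 25 + 4 = 63
||A||_F = sqrt(63) = 7.9373

7.9373


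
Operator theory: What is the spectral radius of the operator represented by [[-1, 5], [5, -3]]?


For a 2x2 matrix, eigenvalues satisfy lambda^2 - (trace)*lambda + det = 0
trace = -1 + -3 = -4
det = -1*-3 - 5*5 = -22
discriminant = (-4)^2 - 4*(-22) = 104
spectral radius = max |eigenvalue| = 7.0990

7.0990


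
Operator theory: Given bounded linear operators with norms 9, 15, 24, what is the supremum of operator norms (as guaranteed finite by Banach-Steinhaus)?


By the Uniform Boundedness Principle, the supremum of norms is finite.
sup_k ||T_k|| = max(9, 15, 24) = 24

24


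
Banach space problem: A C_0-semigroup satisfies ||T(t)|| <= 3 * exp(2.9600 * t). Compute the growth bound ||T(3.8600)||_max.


||T(3.8600)|| <= 3 * exp(2.9600 * 3.8600)
= 3 * exp(11.4256)
= 3 * 91637.8798
= 274913.6394

274913.6394


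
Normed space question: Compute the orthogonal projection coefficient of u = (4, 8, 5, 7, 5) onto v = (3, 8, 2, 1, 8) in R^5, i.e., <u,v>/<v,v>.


Computing <u,v> = 4*3 + 8*8 + 5*2 + 7*1 + 5*8 = 133
Computing <v,v> = 3^2 + 8^2 + 2^2 + 1^2 + 8^2 = 142
Projection coefficient = 133/142 = 0.9366

0.9366


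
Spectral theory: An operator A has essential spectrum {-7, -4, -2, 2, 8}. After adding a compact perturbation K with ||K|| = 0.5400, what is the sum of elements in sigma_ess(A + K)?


By Weyl's theorem, the essential spectrum is invariant under compact perturbations.
sigma_ess(A + K) = sigma_ess(A) = {-7, -4, -2, 2, 8}
Sum = -7 + -4 + -2 + 2 + 8 = -3

-3


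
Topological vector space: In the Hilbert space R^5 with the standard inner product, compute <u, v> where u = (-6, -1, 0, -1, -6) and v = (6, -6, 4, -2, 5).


Computing the standard inner product <u, v> = sum u_i * v_i
= -6*6 + -1*-6 + 0*4 + -1*-2 + -6*5
= -36 + 6 + 0 + 2 + -30
= -58

-58


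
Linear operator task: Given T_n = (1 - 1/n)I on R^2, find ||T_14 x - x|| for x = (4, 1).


T_14 x - x = (1 - 1/14)x - x = -x/14
||x|| = sqrt(17) = 4.1231
||T_14 x - x|| = ||x||/14 = 4.1231/14 = 0.2945

0.2945


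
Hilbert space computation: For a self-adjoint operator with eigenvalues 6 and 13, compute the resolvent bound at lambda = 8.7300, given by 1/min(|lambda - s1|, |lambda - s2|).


dist(8.7300, {6, 13}) = min(|8.7300 - 6|, |8.7300 - 13|)
= min(2.7300, 4.2700) = 2.7300
Resolvent bound = 1/2.7300 = 0.3663

0.3663


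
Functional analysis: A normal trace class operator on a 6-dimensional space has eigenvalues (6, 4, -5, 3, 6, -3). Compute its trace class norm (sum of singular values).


For a normal operator, singular values equal |eigenvalues|.
Trace norm = sum |lambda_i| = 6 + 4 + 5 + 3 + 6 + 3
= 27

27


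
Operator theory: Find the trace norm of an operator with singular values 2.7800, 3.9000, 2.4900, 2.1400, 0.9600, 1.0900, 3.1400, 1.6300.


The nuclear norm is the sum of all singular values.
||T||_1 = 2.7800 + 3.9000 + 2.4900 + 2.1400 + 0.9600 + 1.0900 + 3.1400 + 1.6300
= 18.1300

18.1300


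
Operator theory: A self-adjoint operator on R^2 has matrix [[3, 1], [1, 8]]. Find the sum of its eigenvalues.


For a self-adjoint (symmetric) matrix, the eigenvalues are real.
The sum of eigenvalues equals the trace of the matrix.
trace = 3 + 8 = 11

11


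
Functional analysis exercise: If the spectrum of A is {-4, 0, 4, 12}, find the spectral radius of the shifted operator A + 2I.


Spectrum of A + 2I = {-2, 2, 6, 14}
Spectral radius = max |lambda| over the shifted spectrum
= max(2, 2, 6, 14) = 14

14


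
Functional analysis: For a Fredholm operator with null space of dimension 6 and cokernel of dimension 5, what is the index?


The Fredholm index is defined as ind(T) = dim(ker T) - dim(coker T)
= 6 - 5
= 1

1


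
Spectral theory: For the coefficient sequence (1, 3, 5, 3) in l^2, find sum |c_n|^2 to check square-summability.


sum |c_n|^2 = 1^2 + 3^2 + 5^2 + 3^2
= 1 + 9 + 25 + 9
= 44

44


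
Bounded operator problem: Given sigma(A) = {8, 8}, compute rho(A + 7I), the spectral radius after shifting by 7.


Spectrum of A + 7I = {15, 15}
Spectral radius = max |lambda| over the shifted spectrum
= max(15, 15) = 15

15


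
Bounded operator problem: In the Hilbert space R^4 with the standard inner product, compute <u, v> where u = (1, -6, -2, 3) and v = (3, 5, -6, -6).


Computing the standard inner product <u, v> = sum u_i * v_i
= 1*3 + -6*5 + -2*-6 + 3*-6
= 3 + -30 + 12 + -18
= -33

-33


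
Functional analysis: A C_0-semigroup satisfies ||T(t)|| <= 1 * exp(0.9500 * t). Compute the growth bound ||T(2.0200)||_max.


||T(2.0200)|| <= 1 * exp(0.9500 * 2.0200)
= 1 * exp(1.9190)
= 1 * 6.8141
= 6.8141

6.8141


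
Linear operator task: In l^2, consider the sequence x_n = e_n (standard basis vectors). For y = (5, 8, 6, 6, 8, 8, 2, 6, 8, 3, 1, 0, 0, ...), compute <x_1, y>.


x_1 = e_1 is the standard basis vector with 1 in position 1.
<x_1, y> = y_1 = 5
As n -> infinity, <x_n, y> -> 0, confirming weak convergence of (x_n) to 0.

5


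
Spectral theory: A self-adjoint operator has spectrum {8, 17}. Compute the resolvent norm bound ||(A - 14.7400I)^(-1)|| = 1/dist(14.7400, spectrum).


dist(14.7400, {8, 17}) = min(|14.7400 - 8|, |14.7400 - 17|)
= min(6.7400, 2.2600) = 2.2600
Resolvent bound = 1/2.2600 = 0.4425

0.4425


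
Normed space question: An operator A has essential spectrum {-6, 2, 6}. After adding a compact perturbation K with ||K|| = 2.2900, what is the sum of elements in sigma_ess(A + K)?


By Weyl's theorem, the essential spectrum is invariant under compact perturbations.
sigma_ess(A + K) = sigma_ess(A) = {-6, 2, 6}
Sum = -6 + 2 + 6 = 2

2


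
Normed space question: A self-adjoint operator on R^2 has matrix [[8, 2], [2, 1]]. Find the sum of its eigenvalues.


For a self-adjoint (symmetric) matrix, the eigenvalues are real.
The sum of eigenvalues equals the trace of the matrix.
trace = 8 + 1 = 9

9


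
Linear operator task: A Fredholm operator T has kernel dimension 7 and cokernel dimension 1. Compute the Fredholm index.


The Fredholm index is defined as ind(T) = dim(ker T) - dim(coker T)
= 7 - 1
= 6

6


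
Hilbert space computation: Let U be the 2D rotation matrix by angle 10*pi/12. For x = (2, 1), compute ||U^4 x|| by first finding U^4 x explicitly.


U is a rotation by theta = 10*pi/12
U^4 = rotation by 4*theta = 40*pi/12 = 16*pi/12 (mod 2*pi)
cos(16*pi/12) = -0.5000, sin(16*pi/12) = -0.8660
U^4 x = (-0.5000 * 2 - -0.8660 * 1, -0.8660 * 2 + -0.5000 * 1)
= (-0.1340, -2.2321)
||U^4 x|| = sqrt((-0.1340)^2 + (-2.2321)^2) = sqrt(5.0000) = 2.2361

2.2361


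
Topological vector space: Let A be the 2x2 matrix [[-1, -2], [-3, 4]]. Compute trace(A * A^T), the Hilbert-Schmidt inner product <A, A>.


trace(A * A^T) = sum of squares of all entries
= (-1)^2 + (-2)^2 + (-3)^2 + 4^2
= 1 + 4 + 9 + 16
= 30

30


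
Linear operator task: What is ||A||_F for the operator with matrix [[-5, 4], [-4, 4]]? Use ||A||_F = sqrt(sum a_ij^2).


||A||_F^2 = sum a_ij^2
= (-5)^2 + 4^2 + (-4)^2 + 4^2
= 25 + 16 + 16 + 16 = 73
||A||_F = sqrt(73) = 8.5440

8.5440


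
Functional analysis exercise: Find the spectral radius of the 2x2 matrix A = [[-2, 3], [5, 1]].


For a 2x2 matrix, eigenvalues satisfy lambda^2 - (trace)*lambda + det = 0
trace = -2 + 1 = -1
det = -2*1 - 3*5 = -17
discriminant = (-1)^2 - 4*(-17) = 69
spectral radius = max |eigenvalue| = 4.6533

4.6533


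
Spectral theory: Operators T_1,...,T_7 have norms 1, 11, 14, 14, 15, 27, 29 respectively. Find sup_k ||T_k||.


By the Uniform Boundedness Principle, the supremum of norms is finite.
sup_k ||T_k|| = max(1, 11, 14, 14, 15, 27, 29) = 29

29


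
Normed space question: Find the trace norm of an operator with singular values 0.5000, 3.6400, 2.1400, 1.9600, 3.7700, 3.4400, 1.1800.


The nuclear norm is the sum of all singular values.
||T||_1 = 0.5000 + 3.6400 + 2.1400 + 1.9600 + 3.7700 + 3.4400 + 1.1800
= 16.6300

16.6300


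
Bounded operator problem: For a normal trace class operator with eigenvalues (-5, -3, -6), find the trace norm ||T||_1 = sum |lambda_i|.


For a normal operator, singular values equal |eigenvalues|.
Trace norm = sum |lambda_i| = 5 + 3 + 6
= 14

14


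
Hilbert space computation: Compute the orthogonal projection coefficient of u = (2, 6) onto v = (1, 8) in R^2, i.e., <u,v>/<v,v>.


Computing <u,v> = 2*1 + 6*8 = 50
Computing <v,v> = 1^2 + 8^2 = 65
Projection coefficient = 50/65 = 0.7692

0.7692


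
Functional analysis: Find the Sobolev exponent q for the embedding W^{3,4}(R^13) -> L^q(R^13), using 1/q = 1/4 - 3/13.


Using the Sobolev embedding formula: 1/q = 1/p - k/n
1/q = 1/4 - 3/13 = 1/52
q = 1/(1/52) = 52

52.0000


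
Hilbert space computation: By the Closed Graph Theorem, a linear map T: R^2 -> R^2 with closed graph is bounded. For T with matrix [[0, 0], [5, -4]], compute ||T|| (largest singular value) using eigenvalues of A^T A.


A^T A = [[25, -20], [-20, 16]]
trace(A^T A) = 41, det(A^T A) = 0
discriminant = 41^2 - 4*0 = 1681
Largest eigenvalue of A^T A = (trace + sqrt(disc))/2 = 41.0000
||T|| = sqrt(41.0000) = 6.4031

6.4031


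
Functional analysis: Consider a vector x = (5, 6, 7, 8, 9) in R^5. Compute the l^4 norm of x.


The l^4 norm = (sum |x_i|^4)^(1/4)
Sum of 4th powers = 625 + 1296 + 2401 + 4096 + 6561 = 14979
||x||_4 = (14979)^(1/4) = 11.0629

11.0629


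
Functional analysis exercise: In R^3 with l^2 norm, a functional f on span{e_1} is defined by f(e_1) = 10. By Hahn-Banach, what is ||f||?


The norm of f is given by ||f|| = sup_{||x||=1} |f(x)|.
On span{e_1}, ||e_1|| = 1, so ||f|| = |f(e_1)| / ||e_1||
= |10| / 1 = 10.0000

10.0000


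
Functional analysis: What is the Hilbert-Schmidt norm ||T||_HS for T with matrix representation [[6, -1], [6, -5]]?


The Hilbert-Schmidt norm is sqrt(sum of squares of all entries).
Sum of squares = 6^2 + (-1)^2 + 6^2 + (-5)^2
= 36 + 1 + 36 + 25 = 98
||T||_HS = sqrt(98) = 9.8995

9.8995


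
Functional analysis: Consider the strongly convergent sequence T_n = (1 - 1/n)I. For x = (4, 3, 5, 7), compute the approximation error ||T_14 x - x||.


T_14 x - x = (1 - 1/14)x - x = -x/14
||x|| = sqrt(99) = 9.9499
||T_14 x - x|| = ||x||/14 = 9.9499/14 = 0.7107

0.7107


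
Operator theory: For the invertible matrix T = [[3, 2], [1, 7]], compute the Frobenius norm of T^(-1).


det(T) = 3*7 - 2*1 = 19
T^(-1) = (1/19) * [[7, -2], [-1, 3]] = [[0.3684, -0.1053], [-0.0526, 0.1579]]
||T^(-1)||_F^2 = 0.3684^2 + (-0.1053)^2 + (-0.0526)^2 + 0.1579^2 = 0.1745
||T^(-1)||_F = sqrt(0.1745) = 0.4178

0.4178


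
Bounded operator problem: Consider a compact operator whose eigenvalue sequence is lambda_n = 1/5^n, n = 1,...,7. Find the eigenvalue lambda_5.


The eigenvalue formula gives lambda_5 = 1/5^5
= 1/3125
= 3.2000e-04

3.2000e-04


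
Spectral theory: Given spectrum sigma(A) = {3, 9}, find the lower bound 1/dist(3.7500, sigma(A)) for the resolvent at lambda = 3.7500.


dist(3.7500, {3, 9}) = min(|3.7500 - 3|, |3.7500 - 9|)
= min(0.7500, 5.2500) = 0.7500
Resolvent bound = 1/0.7500 = 1.3333

1.3333


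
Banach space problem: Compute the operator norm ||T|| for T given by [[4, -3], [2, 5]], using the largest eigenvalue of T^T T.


A^T A = [[20, -2], [-2, 34]]
trace(A^T A) = 54, det(A^T A) = 676
discriminant = 54^2 - 4*676 = 212
Largest eigenvalue of A^T A = (trace + sqrt(disc))/2 = 34.2801
||T|| = sqrt(34.2801) = 5.8549

5.8549


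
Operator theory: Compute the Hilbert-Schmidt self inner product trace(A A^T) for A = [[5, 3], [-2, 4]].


trace(A * A^T) = sum of squares of all entries
= 5^2 + 3^2 + (-2)^2 + 4^2
= 25 + 9 + 4 + 16
= 54

54


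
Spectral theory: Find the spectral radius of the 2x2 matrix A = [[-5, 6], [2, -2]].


For a 2x2 matrix, eigenvalues satisfy lambda^2 - (trace)*lambda + det = 0
trace = -5 + -2 = -7
det = -5*-2 - 6*2 = -2
discriminant = (-7)^2 - 4*(-2) = 57
spectral radius = max |eigenvalue| = 7.2749

7.2749


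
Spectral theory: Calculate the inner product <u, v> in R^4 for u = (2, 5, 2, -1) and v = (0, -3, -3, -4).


Computing the standard inner product <u, v> = sum u_i * v_i
= 2*0 + 5*-3 + 2*-3 + -1*-4
= 0 + -15 + -6 + 4
= -17

-17


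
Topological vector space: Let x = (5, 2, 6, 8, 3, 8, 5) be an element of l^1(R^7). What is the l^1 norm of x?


The l^1 norm equals the sum of absolute values of all components.
||x||_1 = 5 + 2 + 6 + 8 + 3 + 8 + 5
= 37

37.0000


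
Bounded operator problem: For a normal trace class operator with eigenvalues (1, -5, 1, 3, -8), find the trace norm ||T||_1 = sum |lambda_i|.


For a normal operator, singular values equal |eigenvalues|.
Trace norm = sum |lambda_i| = 1 + 5 + 1 + 3 + 8
= 18

18


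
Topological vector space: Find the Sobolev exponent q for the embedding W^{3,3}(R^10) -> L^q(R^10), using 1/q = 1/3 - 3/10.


Using the Sobolev embedding formula: 1/q = 1/p - k/n
1/q = 1/3 - 3/10 = 1/30
q = 1/(1/30) = 30

30.0000


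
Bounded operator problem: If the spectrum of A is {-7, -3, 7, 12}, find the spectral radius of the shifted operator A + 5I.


Spectrum of A + 5I = {-2, 2, 12, 17}
Spectral radius = max |lambda| over the shifted spectrum
= max(2, 2, 12, 17) = 17

17


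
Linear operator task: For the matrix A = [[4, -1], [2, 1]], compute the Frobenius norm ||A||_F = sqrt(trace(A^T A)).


||A||_F^2 = sum a_ij^2
= 4^2 + (-1)^2 + 2^2 + 1^2
= 16 + 1 + 4 + 1 = 22
||A||_F = sqrt(22) = 4.6904

4.6904


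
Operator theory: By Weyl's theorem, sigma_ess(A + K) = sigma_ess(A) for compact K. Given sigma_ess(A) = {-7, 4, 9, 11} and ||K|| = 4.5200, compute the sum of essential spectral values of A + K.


By Weyl's theorem, the essential spectrum is invariant under compact perturbations.
sigma_ess(A + K) = sigma_ess(A) = {-7, 4, 9, 11}
Sum = -7 + 4 + 9 + 11 = 17

17


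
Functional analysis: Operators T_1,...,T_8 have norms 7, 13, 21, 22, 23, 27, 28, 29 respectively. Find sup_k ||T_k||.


By the Uniform Boundedness Principle, the supremum of norms is finite.
sup_k ||T_k|| = max(7, 13, 21, 22, 23, 27, 28, 29) = 29

29


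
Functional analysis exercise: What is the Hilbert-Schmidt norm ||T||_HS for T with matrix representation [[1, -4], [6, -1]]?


The Hilbert-Schmidt norm is sqrt(sum of squares of all entries).
Sum of squares = 1^2 + (-4)^2 + 6^2 + (-1)^2
= 1 + 16 + 36 + 1 = 54
||T||_HS = sqrt(54) = 7.3485

7.3485


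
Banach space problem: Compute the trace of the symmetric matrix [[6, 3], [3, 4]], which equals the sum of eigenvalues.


For a self-adjoint (symmetric) matrix, the eigenvalues are real.
The sum of eigenvalues equals the trace of the matrix.
trace = 6 + 4 = 10

10


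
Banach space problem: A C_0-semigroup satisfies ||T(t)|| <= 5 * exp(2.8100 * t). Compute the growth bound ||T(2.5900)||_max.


||T(2.5900)|| <= 5 * exp(2.8100 * 2.5900)
= 5 * exp(7.2779)
= 5 * 1447.9441
= 7239.7207

7239.7207


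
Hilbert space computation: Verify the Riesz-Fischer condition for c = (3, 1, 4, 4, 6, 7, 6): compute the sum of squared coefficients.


sum |c_n|^2 = 3^2 + 1^2 + 4^2 + 4^2 + 6^2 + 7^2 + 6^2
= 9 + 1 + 16 + 16 + 36 + 49 + 36
= 163

163


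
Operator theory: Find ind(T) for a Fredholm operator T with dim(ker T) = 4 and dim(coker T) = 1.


The Fredholm index is defined as ind(T) = dim(ker T) - dim(coker T)
= 4 - 1
= 3

3


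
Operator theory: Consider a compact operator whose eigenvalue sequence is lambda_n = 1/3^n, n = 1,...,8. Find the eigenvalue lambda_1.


The eigenvalue formula gives lambda_1 = 1/3^1
= 1/3
= 0.3333

0.3333


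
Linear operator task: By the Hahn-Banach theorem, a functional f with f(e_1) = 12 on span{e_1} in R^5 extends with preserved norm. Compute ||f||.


The norm of f is given by ||f|| = sup_{||x||=1} |f(x)|.
On span{e_1}, ||e_1|| = 1, so ||f|| = |f(e_1)| / ||e_1||
= |12| / 1 = 12.0000

12.0000


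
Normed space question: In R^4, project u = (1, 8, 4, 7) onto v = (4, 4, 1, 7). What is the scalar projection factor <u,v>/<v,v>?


Computing <u,v> = 1*4 + 8*4 + 4*1 + 7*7 = 89
Computing <v,v> = 4^2 + 4^2 + 1^2 + 7^2 = 82
Projection coefficient = 89/82 = 1.0854

1.0854


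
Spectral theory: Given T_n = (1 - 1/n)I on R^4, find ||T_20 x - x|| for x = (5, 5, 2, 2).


T_20 x - x = (1 - 1/20)x - x = -x/20
||x|| = sqrt(58) = 7.6158
||T_20 x - x|| = ||x||/20 = 7.6158/20 = 0.3808

0.3808


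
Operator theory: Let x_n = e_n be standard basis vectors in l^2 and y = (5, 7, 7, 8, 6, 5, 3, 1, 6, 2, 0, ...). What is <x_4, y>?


x_4 = e_4 is the standard basis vector with 1 in position 4.
<x_4, y> = y_4 = 8
As n -> infinity, <x_n, y> -> 0, confirming weak convergence of (x_n) to 0.

8


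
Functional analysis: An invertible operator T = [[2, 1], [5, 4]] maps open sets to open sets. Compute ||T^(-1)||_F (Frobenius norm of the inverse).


det(T) = 2*4 - 1*5 = 3
T^(-1) = (1/3) * [[4, -1], [-5, 2]] = [[1.3333, -0.3333], [-1.6667, 0.6667]]
||T^(-1)||_F^2 = 1.3333^2 + (-0.3333)^2 + (-1.6667)^2 + 0.6667^2 = 5.1111
||T^(-1)||_F = sqrt(5.1111) = 2.2608

2.2608


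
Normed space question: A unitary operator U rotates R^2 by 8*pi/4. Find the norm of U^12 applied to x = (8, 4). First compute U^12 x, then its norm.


U is a rotation by theta = 8*pi/4
U^12 = rotation by 12*theta = 96*pi/4 = 0*pi/4 (mod 2*pi)
cos(0*pi/4) = 1.0000, sin(0*pi/4) = 0.0000
U^12 x = (1.0000 * 8 - 0.0000 * 4, 0.0000 * 8 + 1.0000 * 4)
= (8.0000, 4.0000)
||U^12 x|| = sqrt(8.0000^2 + 4.0000^2) = sqrt(80.0000) = 8.9443

8.9443


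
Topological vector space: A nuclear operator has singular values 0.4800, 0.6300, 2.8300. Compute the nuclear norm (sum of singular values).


The nuclear norm is the sum of all singular values.
||T||_1 = 0.4800 + 0.6300 + 2.8300
= 3.9400

3.9400


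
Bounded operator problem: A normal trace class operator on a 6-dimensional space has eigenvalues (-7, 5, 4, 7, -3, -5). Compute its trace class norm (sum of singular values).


For a normal operator, singular values equal |eigenvalues|.
Trace norm = sum |lambda_i| = 7 + 5 + 4 + 7 + 3 + 5
= 31

31


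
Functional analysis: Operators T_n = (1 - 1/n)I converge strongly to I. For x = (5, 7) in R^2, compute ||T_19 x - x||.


T_19 x - x = (1 - 1/19)x - x = -x/19
||x|| = sqrt(74) = 8.6023
||T_19 x - x|| = ||x||/19 = 8.6023/19 = 0.4528

0.4528


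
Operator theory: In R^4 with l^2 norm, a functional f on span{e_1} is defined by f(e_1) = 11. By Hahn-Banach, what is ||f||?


The norm of f is given by ||f|| = sup_{||x||=1} |f(x)|.
On span{e_1}, ||e_1|| = 1, so ||f|| = |f(e_1)| / ||e_1||
= |11| / 1 = 11.0000

11.0000


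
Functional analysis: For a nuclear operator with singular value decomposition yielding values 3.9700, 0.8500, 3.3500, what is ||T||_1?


The nuclear norm is the sum of all singular values.
||T||_1 = 3.9700 + 0.8500 + 3.3500
= 8.1700

8.1700


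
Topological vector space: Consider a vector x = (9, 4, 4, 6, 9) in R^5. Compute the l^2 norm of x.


The l^2 norm = (sum |x_i|^2)^(1/2)
Sum of 2th powers = 81 + 16 + 16 + 36 + 81 = 230
||x||_2 = (230)^(1/2) = 15.1658

15.1658


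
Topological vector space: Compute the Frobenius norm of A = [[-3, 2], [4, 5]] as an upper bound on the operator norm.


||A||_F^2 = sum a_ij^2
= (-3)^2 + 2^2 + 4^2 + 5^2
= 9 + 4 + 16 + 25 = 54
||A||_F = sqrt(54) = 7.3485

7.3485


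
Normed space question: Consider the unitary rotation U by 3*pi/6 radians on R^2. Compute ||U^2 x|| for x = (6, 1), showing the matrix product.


U is a rotation by theta = 3*pi/6
U^2 = rotation by 2*theta = 6*pi/6
cos(6*pi/6) = -1.0000, sin(6*pi/6) = 0.0000
U^2 x = (-1.0000 * 6 - 0.0000 * 1, 0.0000 * 6 + -1.0000 * 1)
= (-6.0000, -1.0000)
||U^2 x|| = sqrt((-6.0000)^2 + (-1.0000)^2) = sqrt(37.0000) = 6.0828

6.0828


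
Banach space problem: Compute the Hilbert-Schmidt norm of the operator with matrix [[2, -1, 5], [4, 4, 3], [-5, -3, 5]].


The Hilbert-Schmidt norm is sqrt(sum of squares of all entries).
Sum of squares = 2^2 + (-1)^2 + 5^2 + 4^2 + 4^2 + 3^2 + (-5)^2 + (-3)^2 + 5^2
= 4 + 1 + 25 + 16 + 16 + 9 + 25 + 9 + 25 = 130
||T||_HS = sqrt(130) = 11.4018

11.4018


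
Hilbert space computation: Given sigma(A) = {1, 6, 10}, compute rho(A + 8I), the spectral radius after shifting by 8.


Spectrum of A + 8I = {9, 14, 18}
Spectral radius = max |lambda| over the shifted spectrum
= max(9, 14, 18) = 18

18


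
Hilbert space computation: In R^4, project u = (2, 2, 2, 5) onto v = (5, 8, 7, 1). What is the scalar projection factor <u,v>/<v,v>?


Computing <u,v> = 2*5 + 2*8 + 2*7 + 5*1 = 45
Computing <v,v> = 5^2 + 8^2 + 7^2 + 1^2 = 139
Projection coefficient = 45/139 = 0.3237

0.3237


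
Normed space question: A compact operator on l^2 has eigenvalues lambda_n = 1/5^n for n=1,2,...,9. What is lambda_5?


The eigenvalue formula gives lambda_5 = 1/5^5
= 1/3125
= 3.2000e-04

3.2000e-04


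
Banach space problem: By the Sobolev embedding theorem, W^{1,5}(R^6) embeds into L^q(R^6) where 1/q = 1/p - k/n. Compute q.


Using the Sobolev embedding formula: 1/q = 1/p - k/n
1/q = 1/5 - 1/6 = 1/30
q = 1/(1/30) = 30

30.0000


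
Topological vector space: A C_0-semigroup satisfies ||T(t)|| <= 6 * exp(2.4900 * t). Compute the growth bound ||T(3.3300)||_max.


||T(3.3300)|| <= 6 * exp(2.4900 * 3.3300)
= 6 * exp(8.2917)
= 6 * 3990.6125
= 23943.6748

23943.6748


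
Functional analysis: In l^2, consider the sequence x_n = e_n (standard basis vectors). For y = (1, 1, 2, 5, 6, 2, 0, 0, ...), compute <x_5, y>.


x_5 = e_5 is the standard basis vector with 1 in position 5.
<x_5, y> = y_5 = 6
As n -> infinity, <x_n, y> -> 0, confirming weak convergence of (x_n) to 0.

6


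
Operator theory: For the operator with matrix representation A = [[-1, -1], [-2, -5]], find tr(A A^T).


trace(A * A^T) = sum of squares of all entries
= (-1)^2 + (-1)^2 + (-2)^2 + (-5)^2
= 1 + 1 + 4 + 25
= 31

31


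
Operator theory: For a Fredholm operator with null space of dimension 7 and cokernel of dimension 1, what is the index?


The Fredholm index is defined as ind(T) = dim(ker T) - dim(coker T)
= 7 - 1
= 6

6


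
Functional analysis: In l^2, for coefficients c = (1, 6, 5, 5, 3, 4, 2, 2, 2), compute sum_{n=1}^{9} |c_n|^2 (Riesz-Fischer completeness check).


sum |c_n|^2 = 1^2 + 6^2 + 5^2 + 5^2 + 3^2 + 4^2 + 2^2 + 2^2 + 2^2
= 1 + 36 + 25 + 25 + 9 + 16 + 4 + 4 + 4
= 124

124


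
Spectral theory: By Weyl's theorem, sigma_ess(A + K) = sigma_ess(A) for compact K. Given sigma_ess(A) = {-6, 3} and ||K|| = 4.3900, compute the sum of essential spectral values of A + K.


By Weyl's theorem, the essential spectrum is invariant under compact perturbations.
sigma_ess(A + K) = sigma_ess(A) = {-6, 3}
Sum = -6 + 3 = -3

-3


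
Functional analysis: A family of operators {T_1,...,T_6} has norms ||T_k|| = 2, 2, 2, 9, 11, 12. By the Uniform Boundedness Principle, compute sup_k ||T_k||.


By the Uniform Boundedness Principle, the supremum of norms is finite.
sup_k ||T_k|| = max(2, 2, 2, 9, 11, 12) = 12

12


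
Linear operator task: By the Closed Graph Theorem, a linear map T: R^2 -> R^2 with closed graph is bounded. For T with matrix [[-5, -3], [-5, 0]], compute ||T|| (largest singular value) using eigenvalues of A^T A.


A^T A = [[50, 15], [15, 9]]
trace(A^T A) = 59, det(A^T A) = 225
discriminant = 59^2 - 4*225 = 2581
Largest eigenvalue of A^T A = (trace + sqrt(disc))/2 = 54.9018
||T|| = sqrt(54.9018) = 7.4096

7.4096


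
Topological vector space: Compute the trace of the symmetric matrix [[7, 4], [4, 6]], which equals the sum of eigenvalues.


For a self-adjoint (symmetric) matrix, the eigenvalues are real.
The sum of eigenvalues equals the trace of the matrix.
trace = 7 + 6 = 13

13


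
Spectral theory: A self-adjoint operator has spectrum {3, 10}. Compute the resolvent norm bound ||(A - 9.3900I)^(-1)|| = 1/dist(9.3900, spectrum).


dist(9.3900, {3, 10}) = min(|9.3900 - 3|, |9.3900 - 10|)
= min(6.3900, 0.6100) = 0.6100
Resolvent bound = 1/0.6100 = 1.6393

1.6393


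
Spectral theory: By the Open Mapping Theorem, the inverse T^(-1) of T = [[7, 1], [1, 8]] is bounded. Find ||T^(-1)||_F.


det(T) = 7*8 - 1*1 = 55
T^(-1) = (1/55) * [[8, -1], [-1, 7]] = [[0.1455, -0.0182], [-0.0182, 0.1273]]
||T^(-1)||_F^2 = 0.1455^2 + (-0.0182)^2 + (-0.0182)^2 + 0.1273^2 = 0.0380
||T^(-1)||_F = sqrt(0.0380) = 0.1950

0.1950


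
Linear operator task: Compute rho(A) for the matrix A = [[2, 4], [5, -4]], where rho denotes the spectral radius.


For a 2x2 matrix, eigenvalues satisfy lambda^2 - (trace)*lambda + det = 0
trace = 2 + -4 = -2
det = 2*-4 - 4*5 = -28
discriminant = (-2)^2 - 4*(-28) = 116
spectral radius = max |eigenvalue| = 6.3852

6.3852


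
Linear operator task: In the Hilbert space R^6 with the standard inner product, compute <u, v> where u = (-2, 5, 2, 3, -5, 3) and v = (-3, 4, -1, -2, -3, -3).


Computing the standard inner product <u, v> = sum u_i * v_i
= -2*-3 + 5*4 + 2*-1 + 3*-2 + -5*-3 + 3*-3
= 6 + 20 + -2 + -6 + 15 + -9
= 24

24


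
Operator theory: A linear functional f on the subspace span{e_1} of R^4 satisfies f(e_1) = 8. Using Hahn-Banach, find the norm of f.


The norm of f is given by ||f|| = sup_{||x||=1} |f(x)|.
On span{e_1}, ||e_1|| = 1, so ||f|| = |f(e_1)| / ||e_1||
= |8| / 1 = 8.0000

8.0000


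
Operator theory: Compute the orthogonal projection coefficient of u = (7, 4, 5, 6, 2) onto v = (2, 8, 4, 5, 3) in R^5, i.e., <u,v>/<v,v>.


Computing <u,v> = 7*2 + 4*8 + 5*4 + 6*5 + 2*3 = 102
Computing <v,v> = 2^2 + 8^2 + 4^2 + 5^2 + 3^2 = 118
Projection coefficient = 102/118 = 0.8644

0.8644


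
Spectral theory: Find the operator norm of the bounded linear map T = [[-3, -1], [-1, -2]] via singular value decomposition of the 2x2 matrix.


A^T A = [[10, 5], [5, 5]]
trace(A^T A) = 15, det(A^T A) = 25
discriminant = 15^2 - 4*25 = 125
Largest eigenvalue of A^T A = (trace + sqrt(disc))/2 = 13.0902
||T|| = sqrt(13.0902) = 3.6180

3.6180


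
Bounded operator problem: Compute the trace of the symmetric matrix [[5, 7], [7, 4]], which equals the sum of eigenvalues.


For a self-adjoint (symmetric) matrix, the eigenvalues are real.
The sum of eigenvalues equals the trace of the matrix.
trace = 5 + 4 = 9

9


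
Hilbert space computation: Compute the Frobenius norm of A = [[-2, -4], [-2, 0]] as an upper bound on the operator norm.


||A||_F^2 = sum a_ij^2
= (-2)^2 + (-4)^2 + (-2)^2 + 0^2
= 4 + 16 + 4 + 0 = 24
||A||_F = sqrt(24) = 4.8990

4.8990


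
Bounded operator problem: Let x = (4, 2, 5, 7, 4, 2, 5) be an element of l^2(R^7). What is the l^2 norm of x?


The l^2 norm = (sum |x_i|^2)^(1/2)
Sum of 2th powers = 16 + 4 + 25 + 49 + 16 + 4 + 25 = 139
||x||_2 = (139)^(1/2) = 11.7898

11.7898


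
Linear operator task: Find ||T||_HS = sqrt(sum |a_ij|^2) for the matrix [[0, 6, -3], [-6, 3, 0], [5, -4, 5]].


The Hilbert-Schmidt norm is sqrt(sum of squares of all entries).
Sum of squares = 0^2 + 6^2 + (-3)^2 + (-6)^2 + 3^2 + 0^2 + 5^2 + (-4)^2 + 5^2
= 0 + 36 + 9 + 36 + 9 + 0 + 25 + 16 + 25 = 156
||T||_HS = sqrt(156) = 12.4900

12.4900


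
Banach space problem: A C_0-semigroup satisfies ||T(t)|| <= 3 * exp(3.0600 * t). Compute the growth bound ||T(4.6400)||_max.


||T(4.6400)|| <= 3 * exp(3.0600 * 4.6400)
= 3 * exp(14.1984)
= 3 * 1.4665e+06
= 4.3995e+06

4.3995e+06


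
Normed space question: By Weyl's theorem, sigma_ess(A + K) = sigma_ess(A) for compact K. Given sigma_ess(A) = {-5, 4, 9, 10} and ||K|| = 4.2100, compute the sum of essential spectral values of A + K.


By Weyl's theorem, the essential spectrum is invariant under compact perturbations.
sigma_ess(A + K) = sigma_ess(A) = {-5, 4, 9, 10}
Sum = -5 + 4 + 9 + 10 = 18

18


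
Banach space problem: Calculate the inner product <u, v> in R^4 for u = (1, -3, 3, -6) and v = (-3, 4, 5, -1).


Computing the standard inner product <u, v> = sum u_i * v_i
= 1*-3 + -3*4 + 3*5 + -6*-1
= -3 + -12 + 15 + 6
= 6

6


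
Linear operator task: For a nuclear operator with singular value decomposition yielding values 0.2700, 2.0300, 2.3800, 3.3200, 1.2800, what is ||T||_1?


The nuclear norm is the sum of all singular values.
||T||_1 = 0.2700 + 2.0300 + 2.3800 + 3.3200 + 1.2800
= 9.2800

9.2800


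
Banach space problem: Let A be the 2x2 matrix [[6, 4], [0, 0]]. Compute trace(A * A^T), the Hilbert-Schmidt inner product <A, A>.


trace(A * A^T) = sum of squares of all entries
= 6^2 + 4^2 + 0^2 + 0^2
= 36 + 16 + 0 + 0
= 52

52


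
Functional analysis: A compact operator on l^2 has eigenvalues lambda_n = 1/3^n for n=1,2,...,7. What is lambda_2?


The eigenvalue formula gives lambda_2 = 1/3^2
= 1/9
= 0.1111

0.1111


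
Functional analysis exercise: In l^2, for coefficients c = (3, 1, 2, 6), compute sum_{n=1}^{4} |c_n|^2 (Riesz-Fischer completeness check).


sum |c_n|^2 = 3^2 + 1^2 + 2^2 + 6^2
= 9 + 1 + 4 + 36
= 50

50


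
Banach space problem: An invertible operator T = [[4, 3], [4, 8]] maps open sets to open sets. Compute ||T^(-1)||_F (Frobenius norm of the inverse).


det(T) = 4*8 - 3*4 = 20
T^(-1) = (1/20) * [[8, -3], [-4, 4]] = [[0.4000, -0.1500], [-0.2000, 0.2000]]
||T^(-1)||_F^2 = 0.4000^2 + (-0.1500)^2 + (-0.2000)^2 + 0.2000^2 = 0.2625
||T^(-1)||_F = sqrt(0.2625) = 0.5123

0.5123


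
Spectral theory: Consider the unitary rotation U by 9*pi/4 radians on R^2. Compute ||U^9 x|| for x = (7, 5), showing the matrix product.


U is a rotation by theta = 9*pi/4
U^9 = rotation by 9*theta = 81*pi/4 = 1*pi/4 (mod 2*pi)
cos(1*pi/4) = 0.7071, sin(1*pi/4) = 0.7071
U^9 x = (0.7071 * 7 - 0.7071 * 5, 0.7071 * 7 + 0.7071 * 5)
= (1.4142, 8.4853)
||U^9 x|| = sqrt(1.4142^2 + 8.4853^2) = sqrt(74.0000) = 8.6023

8.6023


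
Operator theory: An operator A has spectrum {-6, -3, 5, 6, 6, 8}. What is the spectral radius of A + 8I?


Spectrum of A + 8I = {2, 5, 13, 14, 14, 16}
Spectral radius = max |lambda| over the shifted spectrum
= max(2, 5, 13, 14, 14, 16) = 16

16


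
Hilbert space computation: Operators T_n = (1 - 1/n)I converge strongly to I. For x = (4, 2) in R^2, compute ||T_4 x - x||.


T_4 x - x = (1 - 1/4)x - x = -x/4
||x|| = sqrt(20) = 4.4721
||T_4 x - x|| = ||x||/4 = 4.4721/4 = 1.1180

1.1180


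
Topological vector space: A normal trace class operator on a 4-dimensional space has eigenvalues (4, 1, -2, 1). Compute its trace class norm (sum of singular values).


For a normal operator, singular values equal |eigenvalues|.
Trace norm = sum |lambda_i| = 4 + 1 + 2 + 1
= 8

8


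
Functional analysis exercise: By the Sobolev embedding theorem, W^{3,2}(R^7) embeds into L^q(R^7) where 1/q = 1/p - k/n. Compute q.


Using the Sobolev embedding formula: 1/q = 1/p - k/n
1/q = 1/2 - 3/7 = 1/14
q = 1/(1/14) = 14

14.0000


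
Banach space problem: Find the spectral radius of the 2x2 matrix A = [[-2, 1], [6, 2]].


For a 2x2 matrix, eigenvalues satisfy lambda^2 - (trace)*lambda + det = 0
trace = -2 + 2 = 0
det = -2*2 - 1*6 = -10
discriminant = 0^2 - 4*(-10) = 40
spectral radius = max |eigenvalue| = 3.1623

3.1623


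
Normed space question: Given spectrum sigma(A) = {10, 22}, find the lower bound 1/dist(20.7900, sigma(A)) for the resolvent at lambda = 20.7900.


dist(20.7900, {10, 22}) = min(|20.7900 - 10|, |20.7900 - 22|)
= min(10.7900, 1.2100) = 1.2100
Resolvent bound = 1/1.2100 = 0.8264

0.8264


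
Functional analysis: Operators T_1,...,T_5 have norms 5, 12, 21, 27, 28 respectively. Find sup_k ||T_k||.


By the Uniform Boundedness Principle, the supremum of norms is finite.
sup_k ||T_k|| = max(5, 12, 21, 27, 28) = 28

28


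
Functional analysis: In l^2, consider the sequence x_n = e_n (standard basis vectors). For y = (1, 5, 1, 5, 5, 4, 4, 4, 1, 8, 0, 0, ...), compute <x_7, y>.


x_7 = e_7 is the standard basis vector with 1 in position 7.
<x_7, y> = y_7 = 4
As n -> infinity, <x_n, y> -> 0, confirming weak convergence of (x_n) to 0.

4


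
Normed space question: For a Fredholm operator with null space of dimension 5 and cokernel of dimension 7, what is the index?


The Fredholm index is defined as ind(T) = dim(ker T) - dim(coker T)
= 5 - 7
= -2

-2


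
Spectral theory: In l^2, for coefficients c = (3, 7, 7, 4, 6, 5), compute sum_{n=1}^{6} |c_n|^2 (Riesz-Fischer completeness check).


sum |c_n|^2 = 3^2 + 7^2 + 7^2 + 4^2 + 6^2 + 5^2
= 9 + 49 + 49 + 16 + 36 + 25
= 184

184


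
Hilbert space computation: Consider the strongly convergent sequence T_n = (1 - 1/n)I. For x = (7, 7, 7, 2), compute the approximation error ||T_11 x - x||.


T_11 x - x = (1 - 1/11)x - x = -x/11
||x|| = sqrt(151) = 12.2882
||T_11 x - x|| = ||x||/11 = 12.2882/11 = 1.1171

1.1171


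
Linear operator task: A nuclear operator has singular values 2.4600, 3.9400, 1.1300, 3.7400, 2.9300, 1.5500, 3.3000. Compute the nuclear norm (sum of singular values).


The nuclear norm is the sum of all singular values.
||T||_1 = 2.4600 + 3.9400 + 1.1300 + 3.7400 + 2.9300 + 1.5500 + 3.3000
= 19.0500

19.0500


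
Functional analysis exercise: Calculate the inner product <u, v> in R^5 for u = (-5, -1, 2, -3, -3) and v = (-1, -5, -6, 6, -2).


Computing the standard inner product <u, v> = sum u_i * v_i
= -5*-1 + -1*-5 + 2*-6 + -3*6 + -3*-2
= 5 + 5 + -12 + -18 + 6
= -14

-14


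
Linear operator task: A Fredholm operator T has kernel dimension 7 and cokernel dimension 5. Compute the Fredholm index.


The Fredholm index is defined as ind(T) = dim(ker T) - dim(coker T)
= 7 - 5
= 2

2


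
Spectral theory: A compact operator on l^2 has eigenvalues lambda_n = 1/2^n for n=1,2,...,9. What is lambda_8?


The eigenvalue formula gives lambda_8 = 1/2^8
= 1/256
= 0.0039

0.0039


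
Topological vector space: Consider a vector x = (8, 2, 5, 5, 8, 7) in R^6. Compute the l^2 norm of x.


The l^2 norm = (sum |x_i|^2)^(1/2)
Sum of 2th powers = 64 + 4 + 25 + 25 + 64 + 49 = 231
||x||_2 = (231)^(1/2) = 15.1987

15.1987


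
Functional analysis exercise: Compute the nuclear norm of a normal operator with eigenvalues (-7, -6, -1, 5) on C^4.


For a normal operator, singular values equal |eigenvalues|.
Trace norm = sum |lambda_i| = 7 + 6 + 1 + 5
= 19

19


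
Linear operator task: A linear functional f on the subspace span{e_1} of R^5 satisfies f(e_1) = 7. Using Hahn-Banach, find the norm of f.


The norm of f is given by ||f|| = sup_{||x||=1} |f(x)|.
On span{e_1}, ||e_1|| = 1, so ||f|| = |f(e_1)| / ||e_1||
= |7| / 1 = 7.0000

7.0000


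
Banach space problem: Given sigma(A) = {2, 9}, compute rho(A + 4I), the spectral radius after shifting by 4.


Spectrum of A + 4I = {6, 13}
Spectral radius = max |lambda| over the shifted spectrum
= max(6, 13) = 13

13


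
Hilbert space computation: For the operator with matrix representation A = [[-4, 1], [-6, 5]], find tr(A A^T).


trace(A * A^T) = sum of squares of all entries
= (-4)^2 + 1^2 + (-6)^2 + 5^2
= 16 + 1 + 36 + 25
= 78

78


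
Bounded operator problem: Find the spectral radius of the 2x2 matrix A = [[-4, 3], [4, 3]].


For a 2x2 matrix, eigenvalues satisfy lambda^2 - (trace)*lambda + det = 0
trace = -4 + 3 = -1
det = -4*3 - 3*4 = -24
discriminant = (-1)^2 - 4*(-24) = 97
spectral radius = max |eigenvalue| = 5.4244

5.4244


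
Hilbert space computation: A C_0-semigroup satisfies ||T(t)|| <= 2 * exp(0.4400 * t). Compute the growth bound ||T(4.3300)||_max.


||T(4.3300)|| <= 2 * exp(0.4400 * 4.3300)
= 2 * exp(1.9052)
= 2 * 6.7208
= 13.4415

13.4415


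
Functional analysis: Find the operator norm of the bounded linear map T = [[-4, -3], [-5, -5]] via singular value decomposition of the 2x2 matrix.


A^T A = [[41, 37], [37, 34]]
trace(A^T A) = 75, det(A^T A) = 25
discriminant = 75^2 - 4*25 = 5525
Largest eigenvalue of A^T A = (trace + sqrt(disc))/2 = 74.6652
||T|| = sqrt(74.6652) = 8.6409

8.6409


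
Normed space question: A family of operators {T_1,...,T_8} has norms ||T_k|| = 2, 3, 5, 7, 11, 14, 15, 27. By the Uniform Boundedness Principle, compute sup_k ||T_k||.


By the Uniform Boundedness Principle, the supremum of norms is finite.
sup_k ||T_k|| = max(2, 3, 5, 7, 11, 14, 15, 27) = 27

27


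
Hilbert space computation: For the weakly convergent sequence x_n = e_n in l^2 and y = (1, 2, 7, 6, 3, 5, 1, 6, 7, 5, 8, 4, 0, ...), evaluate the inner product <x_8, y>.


x_8 = e_8 is the standard basis vector with 1 in position 8.
<x_8, y> = y_8 = 6
As n -> infinity, <x_n, y> -> 0, confirming weak convergence of (x_n) to 0.

6


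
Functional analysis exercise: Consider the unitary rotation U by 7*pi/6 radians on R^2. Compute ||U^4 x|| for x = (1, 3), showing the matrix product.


U is a rotation by theta = 7*pi/6
U^4 = rotation by 4*theta = 28*pi/6 = 4*pi/6 (mod 2*pi)
cos(4*pi/6) = -0.5000, sin(4*pi/6) = 0.8660
U^4 x = (-0.5000 * 1 - 0.8660 * 3, 0.8660 * 1 + -0.5000 * 3)
= (-3.0981, -0.6340)
||U^4 x|| = sqrt((-3.0981)^2 + (-0.6340)^2) = sqrt(10.0000) = 3.1623

3.1623


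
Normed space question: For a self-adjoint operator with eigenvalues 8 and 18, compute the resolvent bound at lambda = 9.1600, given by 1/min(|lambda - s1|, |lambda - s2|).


dist(9.1600, {8, 18}) = min(|9.1600 - 8|, |9.1600 - 18|)
= min(1.1600, 8.8400) = 1.1600
Resolvent bound = 1/1.1600 = 0.8621

0.8621


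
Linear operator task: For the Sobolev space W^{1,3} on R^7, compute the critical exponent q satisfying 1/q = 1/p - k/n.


Using the Sobolev embedding formula: 1/q = 1/p - k/n
1/q = 1/3 - 1/7 = 4/21
q = 1/(4/21) = 21/4 = 5.2500

5.2500


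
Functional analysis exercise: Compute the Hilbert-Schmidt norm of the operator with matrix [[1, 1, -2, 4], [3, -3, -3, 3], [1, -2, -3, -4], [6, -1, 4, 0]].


The Hilbert-Schmidt norm is sqrt(sum of squares of all entries).
Sum of squares = 1^2 + 1^2 + (-2)^2 + 4^2 + 3^2 + (-3)^2 + (-3)^2 + 3^2 + 1^2 + (-2)^2 + (-3)^2 + (-4)^2 + 6^2 + (-1)^2 + 4^2 + 0^2
= 1 + 1 + 4 + 16 + 9 + 9 + 9 + 9 + 1 + 4 + 9 + 16 + 36 + 1 + 16 + 0 = 141
||T||_HS = sqrt(141) = 11.8743

11.8743


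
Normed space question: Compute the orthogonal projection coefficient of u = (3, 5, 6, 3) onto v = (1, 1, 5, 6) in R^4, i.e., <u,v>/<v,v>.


Computing <u,v> = 3*1 + 5*1 + 6*5 + 3*6 = 56
Computing <v,v> = 1^2 + 1^2 + 5^2 + 6^2 = 63
Projection coefficient = 56/63 = 0.8889

0.8889


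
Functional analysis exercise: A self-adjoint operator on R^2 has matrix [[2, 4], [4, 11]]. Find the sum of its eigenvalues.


For a self-adjoint (symmetric) matrix, the eigenvalues are real.
The sum of eigenvalues equals the trace of the matrix.
trace = 2 + 11 = 13

13


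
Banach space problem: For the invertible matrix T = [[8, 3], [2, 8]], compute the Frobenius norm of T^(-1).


det(T) = 8*8 - 3*2 = 58
T^(-1) = (1/58) * [[8, -3], [-2, 8]] = [[0.1379, -0.0517], [-0.0345, 0.1379]]
||T^(-1)||_F^2 = 0.1379^2 + (-0.0517)^2 + (-0.0345)^2 + 0.1379^2 = 0.0419
||T^(-1)||_F = sqrt(0.0419) = 0.2047

0.2047


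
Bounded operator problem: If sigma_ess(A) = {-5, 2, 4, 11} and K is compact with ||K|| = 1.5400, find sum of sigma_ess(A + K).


By Weyl's theorem, the essential spectrum is invariant under compact perturbations.
sigma_ess(A + K) = sigma_ess(A) = {-5, 2, 4, 11}
Sum = -5 + 2 + 4 + 11 = 12

12


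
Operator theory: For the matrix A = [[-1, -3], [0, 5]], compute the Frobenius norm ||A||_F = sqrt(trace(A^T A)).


||A||_F^2 = sum a_ij^2
= (-1)^2 + (-3)^2 + 0^2 + 5^2
= 1 + 9 + 0 + 25 = 35
||A||_F = sqrt(35) = 5.9161

5.9161
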